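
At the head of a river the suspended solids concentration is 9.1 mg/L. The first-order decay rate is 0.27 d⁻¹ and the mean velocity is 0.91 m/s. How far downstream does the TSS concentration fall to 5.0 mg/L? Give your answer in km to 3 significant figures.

174 km

From C = C₀·e^(−kt), t = ln(C₀/C)/k = ln(9.1/5.0)/0.27 = 0.5988/0.27 = 2.218 d.
Distance = v·t = 0.91 m/s × 1.916e+05 s = 1.744e+05 m = 174.4 km.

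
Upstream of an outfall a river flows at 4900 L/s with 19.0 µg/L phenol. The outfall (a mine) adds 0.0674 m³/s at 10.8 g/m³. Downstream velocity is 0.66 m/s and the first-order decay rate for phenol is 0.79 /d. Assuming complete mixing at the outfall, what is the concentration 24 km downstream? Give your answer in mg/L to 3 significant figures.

4900 L/s = 4.9 m³/s.
19.0 µg/L = 0.019 mg/L.
After complete mixing, C₀ = (0.0674·10.8 + 4.9·0.019) / 4.967 = 0.1653 mg/L.
Travel time t = 2.4e+04 m / 0.66 m/s = 3.636e+04 s = 0.4209 d.
C = 0.1653·exp(−0.79·0.4209) = 0.1653·0.7171 = 0.1185 mg/L.

0.119 mg/L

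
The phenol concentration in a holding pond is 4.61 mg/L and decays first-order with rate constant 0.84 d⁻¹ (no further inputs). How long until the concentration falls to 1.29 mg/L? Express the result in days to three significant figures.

1.52 d

t = ln(C₀/C)/k = ln(4.61/1.29)/0.84 = 1.274/0.84 = 1.516 d.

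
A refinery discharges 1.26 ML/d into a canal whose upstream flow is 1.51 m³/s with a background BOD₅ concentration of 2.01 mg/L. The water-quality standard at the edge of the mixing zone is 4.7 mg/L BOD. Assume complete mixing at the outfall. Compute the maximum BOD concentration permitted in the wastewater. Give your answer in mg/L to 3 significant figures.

1.26 ML/d = 0.01458 m³/s.
Mass balance: 4.7·1.525 = 0.01458·Cₑ + 1.51·2.01.
Cₑ = (7.166 − 3.035) / 0.01458 = 283.2 mg/L.

283 mg/L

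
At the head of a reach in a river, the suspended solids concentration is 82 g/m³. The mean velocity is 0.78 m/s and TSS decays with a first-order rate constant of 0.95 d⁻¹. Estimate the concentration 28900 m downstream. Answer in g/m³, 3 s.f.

54.6 g/m³

Travel time t = 28900 m / 0.78 m/s = 2.89e+04/0.78 = 3.705e+04 s = 0.4288 d.
First-order decay: C = 82·exp(−0.95·0.4288) = 82·0.6654 = 54.56 g/m³.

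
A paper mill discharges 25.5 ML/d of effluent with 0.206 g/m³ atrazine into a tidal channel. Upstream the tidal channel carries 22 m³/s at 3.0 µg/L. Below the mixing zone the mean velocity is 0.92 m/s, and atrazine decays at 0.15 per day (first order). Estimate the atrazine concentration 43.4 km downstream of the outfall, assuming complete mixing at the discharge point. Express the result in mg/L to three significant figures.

25.5 ML/d = 0.2951 m³/s.
3.0 µg/L = 0.003 mg/L.
After complete mixing, C₀ = (0.2951·0.206 + 22·0.003) / 22.3 = 0.005687 mg/L.
Travel time t = 4.34e+04 m / 0.92 m/s = 4.717e+04 s = 0.546 d.
C = 0.005687·exp(−0.15·0.546) = 0.005687·0.9214 = 0.00524 mg/L.

0.00524 mg/L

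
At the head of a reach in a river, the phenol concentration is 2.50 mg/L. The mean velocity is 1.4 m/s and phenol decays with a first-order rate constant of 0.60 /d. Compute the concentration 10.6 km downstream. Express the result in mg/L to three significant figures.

Travel time t = 10.6 km / 1.4 m/s = 1.06e+04/1.4 = 7571 s = 0.08763 d.
First-order decay: C = 2.50·exp(−0.60·0.08763) = 2.50·0.9488 = 2.372 mg/L.

2.37 mg/L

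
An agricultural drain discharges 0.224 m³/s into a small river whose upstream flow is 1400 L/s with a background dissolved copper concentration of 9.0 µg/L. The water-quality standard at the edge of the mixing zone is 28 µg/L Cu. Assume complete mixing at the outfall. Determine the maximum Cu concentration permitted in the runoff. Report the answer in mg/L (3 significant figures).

0.147 mg/L

1400 L/s = 1.4 m³/s.
9.0 µg/L = 0.009 mg/L.
28 µg/L = 0.028 mg/L.
Mass balance: 0.028·1.624 = 0.224·Cₑ + 1.4·0.009.
Cₑ = (0.04547 − 0.0126) / 0.224 = 0.1468 mg/L.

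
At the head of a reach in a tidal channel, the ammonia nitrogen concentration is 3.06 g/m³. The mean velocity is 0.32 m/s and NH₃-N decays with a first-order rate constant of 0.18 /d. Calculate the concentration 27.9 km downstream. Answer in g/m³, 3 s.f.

Travel time t = 27.9 km / 0.32 m/s = 2.79e+04/0.32 = 8.719e+04 s = 1.009 d.
First-order decay: C = 3.06·exp(−0.18·1.009) = 3.06·0.8339 = 2.552 g/m³.

2.55 g/m³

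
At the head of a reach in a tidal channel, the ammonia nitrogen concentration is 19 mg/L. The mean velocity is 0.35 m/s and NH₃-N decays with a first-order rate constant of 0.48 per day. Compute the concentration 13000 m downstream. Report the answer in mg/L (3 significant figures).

Travel time t = 13000 m / 0.35 m/s = 1.3e+04/0.35 = 3.714e+04 s = 0.4299 d.
First-order decay: C = 19·exp(−0.48·0.4299) = 19·0.8135 = 15.46 mg/L.

15.5 mg/L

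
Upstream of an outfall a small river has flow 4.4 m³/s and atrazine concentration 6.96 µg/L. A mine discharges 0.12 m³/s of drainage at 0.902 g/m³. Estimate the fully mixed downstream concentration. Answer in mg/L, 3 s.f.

6.96 µg/L = 0.00696 mg/L.
Flow-weighted mixing gives C = (0.12·0.902 + 4.4·0.00696) / (0.12 + 4.4) = 0.1389/4.52 = 0.03072 mg/L.

0.0307 mg/L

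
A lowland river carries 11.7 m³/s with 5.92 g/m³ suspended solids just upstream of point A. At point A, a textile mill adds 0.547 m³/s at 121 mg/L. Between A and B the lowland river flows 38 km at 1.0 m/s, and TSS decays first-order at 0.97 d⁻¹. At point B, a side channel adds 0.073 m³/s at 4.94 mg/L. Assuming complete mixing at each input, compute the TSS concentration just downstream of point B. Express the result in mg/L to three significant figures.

7.21 mg/L

After input A: C = (11.7·5.92 + 0.547·121) / 12.25 = 11.06 mg/L.
Over the 38 km reach to input B (t = 3.8e+04 s = 0.4398 d), decay gives C = 11.06·exp(−0.97·0.4398) = 7.219 mg/L.
After input B: C = (12.25·7.219 + 0.073·4.94) / 12.32 = 7.205 mg/L.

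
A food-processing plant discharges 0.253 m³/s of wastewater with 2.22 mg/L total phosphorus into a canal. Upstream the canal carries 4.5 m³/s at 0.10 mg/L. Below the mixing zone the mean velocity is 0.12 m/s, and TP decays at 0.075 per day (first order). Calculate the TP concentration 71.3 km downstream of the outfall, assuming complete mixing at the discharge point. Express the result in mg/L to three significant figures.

After complete mixing, C₀ = (0.253·2.22 + 4.5·0.1) / 4.753 = 0.2128 mg/L.
Travel time t = 7.13e+04 m / 0.12 m/s = 5.942e+05 s = 6.877 d.
C = 0.2128·exp(−0.075·6.877) = 0.2128·0.597 = 0.1271 mg/L.

0.127 mg/L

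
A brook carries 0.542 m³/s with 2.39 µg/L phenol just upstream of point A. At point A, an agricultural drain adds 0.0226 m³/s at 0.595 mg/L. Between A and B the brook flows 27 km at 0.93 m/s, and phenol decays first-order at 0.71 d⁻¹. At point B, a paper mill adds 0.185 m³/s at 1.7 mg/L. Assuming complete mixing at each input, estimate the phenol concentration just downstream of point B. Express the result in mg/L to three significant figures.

0.435 mg/L

2.39 µg/L = 0.00239 mg/L.
After input A: C = (0.542·0.00239 + 0.0226·0.595) / 0.5646 = 0.02611 mg/L.
Over the 27 km reach to input B (t = 2.903e+04 s = 0.336 d), decay gives C = 0.02611·exp(−0.71·0.336) = 0.02057 mg/L.
After input B: C = (0.5646·0.02057 + 0.185·1.7) / 0.7496 = 0.435 mg/L.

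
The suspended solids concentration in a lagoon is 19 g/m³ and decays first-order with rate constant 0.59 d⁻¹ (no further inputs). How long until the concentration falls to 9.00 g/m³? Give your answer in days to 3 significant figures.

1.27 d

t = ln(C₀/C)/k = ln(19/9.00)/0.59 = 0.7472/0.59 = 1.266 d.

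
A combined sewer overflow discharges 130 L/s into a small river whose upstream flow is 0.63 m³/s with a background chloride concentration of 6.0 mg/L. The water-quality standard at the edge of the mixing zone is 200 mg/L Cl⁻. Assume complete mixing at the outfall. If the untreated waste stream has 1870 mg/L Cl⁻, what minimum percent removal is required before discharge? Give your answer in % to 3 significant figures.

39.0 %

130 L/s = 0.13 m³/s.
Mass balance: 200·0.76 = 0.13·Cₑ + 0.63·6.
Cₑ = (152 − 3.78) / 0.13 = 1140 mg/L.
Required removal = 1 − 1140/1870 = 39.03 %.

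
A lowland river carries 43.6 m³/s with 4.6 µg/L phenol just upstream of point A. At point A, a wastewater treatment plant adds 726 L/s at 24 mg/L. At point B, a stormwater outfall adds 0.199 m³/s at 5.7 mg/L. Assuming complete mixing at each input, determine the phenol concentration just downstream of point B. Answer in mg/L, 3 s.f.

0.421 mg/L

4.6 µg/L = 0.0046 mg/L.
726 L/s = 0.726 m³/s.
After input A: C = (43.6·0.0046 + 0.726·24) / 44.33 = 0.3976 mg/L.
After input B: C = (44.33·0.3976 + 0.199·5.7) / 44.52 = 0.4213 mg/L.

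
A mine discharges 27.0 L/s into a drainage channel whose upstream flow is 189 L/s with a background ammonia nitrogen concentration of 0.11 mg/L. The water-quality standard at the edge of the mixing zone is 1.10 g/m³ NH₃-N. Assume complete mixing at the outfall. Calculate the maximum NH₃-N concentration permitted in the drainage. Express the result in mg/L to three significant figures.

27.0 L/s = 0.027 m³/s.
189 L/s = 0.189 m³/s.
Mass balance: 1.1·0.216 = 0.027·Cₑ + 0.189·0.11.
Cₑ = (0.2376 − 0.02079) / 0.027 = 8.03 mg/L.

8.03 mg/L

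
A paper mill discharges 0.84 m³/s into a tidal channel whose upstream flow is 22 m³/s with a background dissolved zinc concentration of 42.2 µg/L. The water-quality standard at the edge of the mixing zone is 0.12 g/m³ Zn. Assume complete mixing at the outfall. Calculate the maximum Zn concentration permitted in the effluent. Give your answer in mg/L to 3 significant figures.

42.2 µg/L = 0.0422 mg/L.
Mass balance: 0.12·22.84 = 0.84·Cₑ + 22·0.0422.
Cₑ = (2.741 − 0.9284) / 0.84 = 2.158 mg/L.

2.16 mg/L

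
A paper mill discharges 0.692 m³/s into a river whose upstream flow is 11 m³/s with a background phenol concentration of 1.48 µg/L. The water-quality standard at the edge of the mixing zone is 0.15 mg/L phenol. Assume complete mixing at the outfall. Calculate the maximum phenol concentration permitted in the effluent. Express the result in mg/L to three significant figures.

2.51 mg/L

1.48 µg/L = 0.00148 mg/L.
Mass balance: 0.15·11.69 = 0.692·Cₑ + 11·0.00148.
Cₑ = (1.754 − 0.01628) / 0.692 = 2.511 mg/L.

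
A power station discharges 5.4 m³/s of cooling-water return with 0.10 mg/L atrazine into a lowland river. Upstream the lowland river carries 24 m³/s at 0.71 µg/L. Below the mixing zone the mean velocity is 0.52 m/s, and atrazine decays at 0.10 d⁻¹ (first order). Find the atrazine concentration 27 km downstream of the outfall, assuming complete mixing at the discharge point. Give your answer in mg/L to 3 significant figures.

0.71 µg/L = 0.00071 mg/L.
After complete mixing, C₀ = (5.4·0.1 + 24·0.00071) / 29.4 = 0.01895 mg/L.
Travel time t = 2.7e+04 m / 0.52 m/s = 5.192e+04 s = 0.601 d.
C = 0.01895·exp(−0.10·0.601) = 0.01895·0.9417 = 0.01784 mg/L.

0.0178 mg/L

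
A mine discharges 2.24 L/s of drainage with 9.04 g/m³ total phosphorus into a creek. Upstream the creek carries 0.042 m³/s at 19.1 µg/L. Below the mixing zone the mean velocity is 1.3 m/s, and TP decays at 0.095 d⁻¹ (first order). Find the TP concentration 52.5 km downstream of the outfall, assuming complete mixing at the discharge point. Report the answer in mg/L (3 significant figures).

2.24 L/s = 0.00224 m³/s.
19.1 µg/L = 0.0191 mg/L.
After complete mixing, C₀ = (0.00224·9.04 + 0.042·0.0191) / 0.04424 = 0.4759 mg/L.
Travel time t = 5.25e+04 m / 1.3 m/s = 4.038e+04 s = 0.4674 d.
C = 0.4759·exp(−0.095·0.4674) = 0.4759·0.9566 = 0.4552 mg/L.

0.455 mg/L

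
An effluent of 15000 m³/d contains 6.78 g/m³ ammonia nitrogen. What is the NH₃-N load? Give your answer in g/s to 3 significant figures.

15000 m³/d = 0.1736 m³/s.
Mass flux = Q·C = 0.1736 m³/s × 6.78 g/m³ = 1.177 g/s.

1.18 g/s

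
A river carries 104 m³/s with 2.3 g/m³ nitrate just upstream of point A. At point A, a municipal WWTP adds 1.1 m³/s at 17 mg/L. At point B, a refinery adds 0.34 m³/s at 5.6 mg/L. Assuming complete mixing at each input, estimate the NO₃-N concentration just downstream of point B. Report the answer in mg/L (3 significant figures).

2.46 mg/L

After input A: C = (104·2.3 + 1.1·17) / 105.1 = 2.454 mg/L.
After input B: C = (105.1·2.454 + 0.34·5.6) / 105.4 = 2.464 mg/L.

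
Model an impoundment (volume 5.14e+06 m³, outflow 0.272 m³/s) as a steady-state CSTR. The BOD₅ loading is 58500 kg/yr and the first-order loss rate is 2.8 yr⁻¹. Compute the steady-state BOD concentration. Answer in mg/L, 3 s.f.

2.55 mg/L

Outflow Q = 0.272 m³/s × 3.156e+07 s/yr = 8.584e+06 m³/yr.
Steady-state CSTR mass balance: W = Q·C + k·V·C, so C = W/(Q + kV).
Q + kV = 8.584e+06 + 2.8·5.14e+06 = 2.298e+07 m³/yr.
C = 58500/2.298e+07 = 0.002546 kg/m³ = 2.546 mg/L.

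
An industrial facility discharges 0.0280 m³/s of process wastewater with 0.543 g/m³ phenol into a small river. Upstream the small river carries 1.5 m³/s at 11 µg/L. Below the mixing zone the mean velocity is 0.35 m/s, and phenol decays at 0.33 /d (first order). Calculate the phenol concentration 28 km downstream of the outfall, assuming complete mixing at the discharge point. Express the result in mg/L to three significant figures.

11 µg/L = 0.011 mg/L.
After complete mixing, C₀ = (0.028·0.543 + 1.5·0.011) / 1.528 = 0.02075 mg/L.
Travel time t = 2.8e+04 m / 0.35 m/s = 8e+04 s = 0.9259 d.
C = 0.02075·exp(−0.33·0.9259) = 0.02075·0.7367 = 0.01529 mg/L.

0.0153 mg/L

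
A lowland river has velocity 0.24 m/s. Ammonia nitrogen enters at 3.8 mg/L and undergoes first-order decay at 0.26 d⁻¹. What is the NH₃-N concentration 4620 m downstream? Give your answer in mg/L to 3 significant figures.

Travel time t = 4620 m / 0.24 m/s = 4620/0.24 = 1.925e+04 s = 0.2228 d.
First-order decay: C = 3.8·exp(−0.26·0.2228) = 3.8·0.9437 = 3.586 mg/L.

3.59 mg/L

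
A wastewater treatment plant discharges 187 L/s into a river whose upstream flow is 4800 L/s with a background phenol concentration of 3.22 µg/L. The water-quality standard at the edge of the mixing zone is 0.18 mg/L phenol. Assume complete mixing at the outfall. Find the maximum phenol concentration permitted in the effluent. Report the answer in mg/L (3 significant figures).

4.72 mg/L

187 L/s = 0.187 m³/s.
4800 L/s = 4.8 m³/s.
3.22 µg/L = 0.00322 mg/L.
Mass balance: 0.18·4.987 = 0.187·Cₑ + 4.8·0.00322.
Cₑ = (0.8977 − 0.01546) / 0.187 = 4.718 mg/L.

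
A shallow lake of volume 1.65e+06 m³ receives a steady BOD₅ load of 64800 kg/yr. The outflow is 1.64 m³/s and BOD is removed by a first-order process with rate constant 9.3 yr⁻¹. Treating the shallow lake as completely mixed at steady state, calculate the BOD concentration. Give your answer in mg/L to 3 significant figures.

0.966 mg/L

Outflow Q = 1.64 m³/s × 3.156e+07 s/yr = 5.175e+07 m³/yr.
Steady-state CSTR mass balance: W = Q·C + k·V·C, so C = W/(Q + kV).
Q + kV = 5.175e+07 + 9.3·1.65e+06 = 6.71e+07 m³/yr.
C = 64800/6.71e+07 = 0.0009657 kg/m³ = 0.9657 mg/L.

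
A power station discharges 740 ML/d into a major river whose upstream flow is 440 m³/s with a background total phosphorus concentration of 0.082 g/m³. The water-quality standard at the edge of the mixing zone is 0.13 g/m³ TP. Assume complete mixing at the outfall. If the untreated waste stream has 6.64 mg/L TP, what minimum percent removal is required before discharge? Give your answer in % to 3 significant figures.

740 ML/d = 8.565 m³/s.
Mass balance: 0.13·448.6 = 8.565·Cₑ + 440·0.082.
Cₑ = (58.31 − 36.08) / 8.565 = 2.596 mg/L.
Required removal = 1 − 2.596/6.64 = 60.91 %.

60.9 %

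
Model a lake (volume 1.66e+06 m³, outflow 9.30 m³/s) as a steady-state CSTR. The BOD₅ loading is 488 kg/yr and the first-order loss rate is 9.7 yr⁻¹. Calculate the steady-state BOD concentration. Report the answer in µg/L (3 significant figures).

Outflow Q = 9.30 m³/s × 3.156e+07 s/yr = 2.935e+08 m³/yr.
Steady-state CSTR mass balance: W = Q·C + k·V·C, so C = W/(Q + kV).
Q + kV = 2.935e+08 + 9.7·1.66e+06 = 3.096e+08 m³/yr.
C = 488/3.096e+08 = 1.576e-06 kg/m³ = 0.001576 mg/L = 1.576 µg/L.

1.58 µg/L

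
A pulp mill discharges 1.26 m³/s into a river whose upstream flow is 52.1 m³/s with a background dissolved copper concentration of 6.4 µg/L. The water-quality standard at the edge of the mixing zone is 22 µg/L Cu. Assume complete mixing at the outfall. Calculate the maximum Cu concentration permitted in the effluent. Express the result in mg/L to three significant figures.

0.667 mg/L

6.4 µg/L = 0.0064 mg/L.
22 µg/L = 0.022 mg/L.
Mass balance: 0.022·53.36 = 1.26·Cₑ + 52.1·0.0064.
Cₑ = (1.174 − 0.3334) / 1.26 = 0.667 mg/L.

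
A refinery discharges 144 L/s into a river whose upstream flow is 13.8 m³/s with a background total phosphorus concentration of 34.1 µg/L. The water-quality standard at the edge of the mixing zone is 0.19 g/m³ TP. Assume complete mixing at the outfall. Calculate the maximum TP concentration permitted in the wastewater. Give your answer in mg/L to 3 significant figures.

15.1 mg/L

144 L/s = 0.144 m³/s.
34.1 µg/L = 0.0341 mg/L.
Mass balance: 0.19·13.94 = 0.144·Cₑ + 13.8·0.0341.
Cₑ = (2.649 − 0.4706) / 0.144 = 15.13 mg/L.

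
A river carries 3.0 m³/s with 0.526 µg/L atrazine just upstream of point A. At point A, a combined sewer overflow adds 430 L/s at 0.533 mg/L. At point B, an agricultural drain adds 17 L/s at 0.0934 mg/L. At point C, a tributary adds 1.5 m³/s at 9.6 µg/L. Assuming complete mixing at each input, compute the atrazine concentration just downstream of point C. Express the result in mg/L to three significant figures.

0.0499 mg/L

0.526 µg/L = 0.000526 mg/L.
430 L/s = 0.43 m³/s.
After input A: C = (3·0.000526 + 0.43·0.533) / 3.43 = 0.06728 mg/L.
17 L/s = 0.017 m³/s.
After input B: C = (3.43·0.06728 + 0.017·0.0934) / 3.447 = 0.06741 mg/L.
9.6 µg/L = 0.0096 mg/L.
After input C: C = (3.447·0.06741 + 1.5·0.0096) / 4.947 = 0.04988 mg/L.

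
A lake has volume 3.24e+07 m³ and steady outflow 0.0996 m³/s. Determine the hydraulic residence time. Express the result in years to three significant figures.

Q = 0.0996 m³/s × 3.156e+07 s/yr = 3.143e+06 m³/yr.
Hydraulic residence time τ = V/Q = 3.24e+07/3.143e+06 = 10.31 yr.

10.3 yr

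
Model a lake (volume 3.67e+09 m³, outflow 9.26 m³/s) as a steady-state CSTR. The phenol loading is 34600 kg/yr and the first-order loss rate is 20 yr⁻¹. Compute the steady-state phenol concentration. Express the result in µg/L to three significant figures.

0.470 µg/L

Outflow Q = 9.26 m³/s × 3.156e+07 s/yr = 2.922e+08 m³/yr.
Steady-state CSTR mass balance: W = Q·C + k·V·C, so C = W/(Q + kV).
Q + kV = 2.922e+08 + 20·3.67e+09 = 7.369e+10 m³/yr.
C = 34600/7.369e+10 = 4.695e-07 kg/m³ = 0.0004695 mg/L = 0.4695 µg/L.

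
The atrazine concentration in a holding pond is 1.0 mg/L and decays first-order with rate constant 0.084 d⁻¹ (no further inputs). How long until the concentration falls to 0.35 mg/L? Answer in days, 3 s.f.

t = ln(C₀/C)/k = ln(1.0/0.35)/0.084 = 1.05/0.084 = 12.5 d.

12.5 d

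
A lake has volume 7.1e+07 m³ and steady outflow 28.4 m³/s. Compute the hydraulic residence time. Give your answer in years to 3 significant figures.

0.0792 yr

Q = 28.4 m³/s × 3.156e+07 s/yr = 8.962e+08 m³/yr.
Hydraulic residence time τ = V/Q = 7.1e+07/8.962e+08 = 0.07922 yr.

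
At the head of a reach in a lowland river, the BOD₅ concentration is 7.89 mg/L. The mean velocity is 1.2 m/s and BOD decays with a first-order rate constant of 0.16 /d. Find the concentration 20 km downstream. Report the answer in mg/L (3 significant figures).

7.65 mg/L

Travel time t = 20 km / 1.2 m/s = 2e+04/1.2 = 1.667e+04 s = 0.1929 d.
First-order decay: C = 7.89·exp(−0.16·0.1929) = 7.89·0.9696 = 7.65 mg/L.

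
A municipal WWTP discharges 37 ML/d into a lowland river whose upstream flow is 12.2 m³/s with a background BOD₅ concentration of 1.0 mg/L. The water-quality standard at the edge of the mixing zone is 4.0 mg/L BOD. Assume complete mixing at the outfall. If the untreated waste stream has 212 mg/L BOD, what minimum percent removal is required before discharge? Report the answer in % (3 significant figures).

37 ML/d = 0.4282 m³/s.
Mass balance: 4·12.63 = 0.4282·Cₑ + 12.2·1.
Cₑ = (50.51 − 12.2) / 0.4282 = 89.47 mg/L.
Required removal = 1 − 89.47/212 = 57.8 %.

57.8 %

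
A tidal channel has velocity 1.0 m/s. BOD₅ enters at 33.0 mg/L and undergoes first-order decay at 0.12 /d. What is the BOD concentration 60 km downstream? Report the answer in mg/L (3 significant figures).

30.4 mg/L

Travel time t = 60 km / 1.0 m/s = 6e+04/1.0 = 6e+04 s = 0.6944 d.
First-order decay: C = 33.0·exp(−0.12·0.6944) = 33.0·0.92 = 30.36 mg/L.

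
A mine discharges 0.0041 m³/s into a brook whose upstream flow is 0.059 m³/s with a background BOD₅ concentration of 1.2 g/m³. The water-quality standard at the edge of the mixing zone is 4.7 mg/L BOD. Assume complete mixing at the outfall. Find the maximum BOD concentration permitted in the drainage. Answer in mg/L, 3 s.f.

Mass balance: 4.7·0.0631 = 0.0041·Cₑ + 0.059·1.2.
Cₑ = (0.2966 − 0.0708) / 0.0041 = 55.07 mg/L.

55.1 mg/L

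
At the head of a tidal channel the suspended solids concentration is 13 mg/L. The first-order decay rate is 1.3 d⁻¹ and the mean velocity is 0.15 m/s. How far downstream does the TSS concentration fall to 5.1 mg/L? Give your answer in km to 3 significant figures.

9.33 km

From C = C₀·e^(−kt), t = ln(C₀/C)/k = ln(13/5.1)/1.3 = 0.9357/1.3 = 0.7198 d.
Distance = v·t = 0.15 m/s × 6.219e+04 s = 9328 m = 9.328 km.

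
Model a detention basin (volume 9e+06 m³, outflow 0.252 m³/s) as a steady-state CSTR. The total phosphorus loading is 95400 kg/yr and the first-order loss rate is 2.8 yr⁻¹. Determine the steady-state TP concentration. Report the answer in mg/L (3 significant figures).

2.88 mg/L

Outflow Q = 0.252 m³/s × 3.156e+07 s/yr = 7.953e+06 m³/yr.
Steady-state CSTR mass balance: W = Q·C + k·V·C, so C = W/(Q + kV).
Q + kV = 7.953e+06 + 2.8·9e+06 = 3.315e+07 m³/yr.
C = 95400/3.315e+07 = 0.002878 kg/m³ = 2.878 mg/L.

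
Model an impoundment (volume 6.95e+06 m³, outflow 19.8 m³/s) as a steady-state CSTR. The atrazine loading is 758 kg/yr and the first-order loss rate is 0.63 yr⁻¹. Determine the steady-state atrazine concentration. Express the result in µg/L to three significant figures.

Outflow Q = 19.8 m³/s × 3.156e+07 s/yr = 6.248e+08 m³/yr.
Steady-state CSTR mass balance: W = Q·C + k·V·C, so C = W/(Q + kV).
Q + kV = 6.248e+08 + 0.63·6.95e+06 = 6.292e+08 m³/yr.
C = 758/6.292e+08 = 1.205e-06 kg/m³ = 0.001205 mg/L = 1.205 µg/L.

1.20 µg/L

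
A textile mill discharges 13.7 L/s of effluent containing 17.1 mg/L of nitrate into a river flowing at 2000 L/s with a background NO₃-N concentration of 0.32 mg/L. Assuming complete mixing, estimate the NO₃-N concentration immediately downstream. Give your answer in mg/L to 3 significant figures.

13.7 L/s = 0.0137 m³/s.
2000 L/s = 2 m³/s.
Conservation of mass across the mixing zone: C = (0.0137·17.1 + 2·0.32) / (0.0137 + 2) = 0.8743/2.014 = 0.4342 mg/L.

0.434 mg/L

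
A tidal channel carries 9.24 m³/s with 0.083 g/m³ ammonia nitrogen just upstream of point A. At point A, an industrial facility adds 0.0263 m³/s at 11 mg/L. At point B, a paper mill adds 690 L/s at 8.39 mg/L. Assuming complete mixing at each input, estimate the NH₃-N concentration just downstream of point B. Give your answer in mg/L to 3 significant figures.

0.688 mg/L

After input A: C = (9.24·0.083 + 0.0263·11) / 9.266 = 0.114 mg/L.
690 L/s = 0.69 m³/s.
After input B: C = (9.266·0.114 + 0.69·8.39) / 9.956 = 0.6875 mg/L.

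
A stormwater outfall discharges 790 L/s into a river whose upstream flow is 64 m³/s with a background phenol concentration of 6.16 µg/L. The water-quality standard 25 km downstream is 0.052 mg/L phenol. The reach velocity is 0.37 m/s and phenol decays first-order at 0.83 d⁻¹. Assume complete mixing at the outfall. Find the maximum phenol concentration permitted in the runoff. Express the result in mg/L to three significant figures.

7.66 mg/L

790 L/s = 0.79 m³/s.
6.16 µg/L = 0.00616 mg/L.
Travel time to the compliance point: t = 2.5e+04/0.37 = 6.757e+04 s = 0.782 d; decay factor exp(−0.83·0.782) = 0.5225.
So the concentration just after mixing may be at most 0.052/0.5225 = 0.09952 mg/L.
Mass balance: 0.09952·64.79 = 0.79·Cₑ + 64·0.00616.
Cₑ = (6.448 − 0.3942) / 0.79 = 7.663 mg/L.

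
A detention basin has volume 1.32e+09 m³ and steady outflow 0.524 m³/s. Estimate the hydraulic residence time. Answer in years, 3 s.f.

79.8 yr

Q = 0.524 m³/s × 3.156e+07 s/yr = 1.654e+07 m³/yr.
Hydraulic residence time τ = V/Q = 1.32e+09/1.654e+07 = 79.82 yr.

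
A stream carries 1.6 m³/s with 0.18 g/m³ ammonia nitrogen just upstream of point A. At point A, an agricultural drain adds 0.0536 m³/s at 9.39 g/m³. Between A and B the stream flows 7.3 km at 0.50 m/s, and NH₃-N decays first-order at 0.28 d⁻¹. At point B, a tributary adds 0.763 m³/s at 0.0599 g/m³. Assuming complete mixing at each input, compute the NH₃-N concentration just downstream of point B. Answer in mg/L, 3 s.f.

After input A: C = (1.6·0.18 + 0.0536·9.39) / 1.654 = 0.4785 mg/L.
Over the 7.3 km reach to input B (t = 1.46e+04 s = 0.169 d), decay gives C = 0.4785·exp(−0.28·0.169) = 0.4564 mg/L.
After input B: C = (1.654·0.4564 + 0.763·0.0599) / 2.417 = 0.3312 mg/L.

0.331 mg/L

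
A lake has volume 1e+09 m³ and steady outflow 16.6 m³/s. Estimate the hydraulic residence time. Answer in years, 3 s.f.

Q = 16.6 m³/s × 3.156e+07 s/yr = 5.239e+08 m³/yr.
Hydraulic residence time τ = V/Q = 1e+09/5.239e+08 = 1.909 yr.

1.91 yr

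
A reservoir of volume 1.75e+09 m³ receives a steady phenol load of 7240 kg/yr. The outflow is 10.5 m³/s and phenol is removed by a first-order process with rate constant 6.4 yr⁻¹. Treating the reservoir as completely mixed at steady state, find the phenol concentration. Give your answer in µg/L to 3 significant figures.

0.628 µg/L

Outflow Q = 10.5 m³/s × 3.156e+07 s/yr = 3.314e+08 m³/yr.
Steady-state CSTR mass balance: W = Q·C + k·V·C, so C = W/(Q + kV).
Q + kV = 3.314e+08 + 6.4·1.75e+09 = 1.153e+10 m³/yr.
C = 7240/1.153e+10 = 6.279e-07 kg/m³ = 0.0006279 mg/L = 0.6279 µg/L.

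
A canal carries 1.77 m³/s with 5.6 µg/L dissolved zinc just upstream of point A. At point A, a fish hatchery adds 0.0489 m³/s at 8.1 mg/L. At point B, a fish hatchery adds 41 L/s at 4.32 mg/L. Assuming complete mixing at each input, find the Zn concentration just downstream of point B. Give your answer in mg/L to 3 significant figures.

5.6 µg/L = 0.0056 mg/L.
After input A: C = (1.77·0.0056 + 0.0489·8.1) / 1.819 = 0.2232 mg/L.
41 L/s = 0.041 m³/s.
After input B: C = (1.819·0.2232 + 0.041·4.32) / 1.86 = 0.3135 mg/L.

0.314 mg/L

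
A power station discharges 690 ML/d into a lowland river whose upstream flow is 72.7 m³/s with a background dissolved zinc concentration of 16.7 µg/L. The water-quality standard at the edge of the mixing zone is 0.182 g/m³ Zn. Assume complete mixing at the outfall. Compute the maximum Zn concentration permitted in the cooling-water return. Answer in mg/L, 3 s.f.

1.69 mg/L

690 ML/d = 7.986 m³/s.
16.7 µg/L = 0.0167 mg/L.
Mass balance: 0.182·80.69 = 7.986·Cₑ + 72.7·0.0167.
Cₑ = (14.68 − 1.214) / 7.986 = 1.687 mg/L.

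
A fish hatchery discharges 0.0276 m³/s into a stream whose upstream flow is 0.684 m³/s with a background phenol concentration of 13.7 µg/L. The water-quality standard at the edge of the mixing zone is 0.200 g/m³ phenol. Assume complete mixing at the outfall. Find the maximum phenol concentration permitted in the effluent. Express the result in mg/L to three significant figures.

4.82 mg/L

13.7 µg/L = 0.0137 mg/L.
Mass balance: 0.2·0.7116 = 0.0276·Cₑ + 0.684·0.0137.
Cₑ = (0.1423 − 0.009371) / 0.0276 = 4.817 mg/L.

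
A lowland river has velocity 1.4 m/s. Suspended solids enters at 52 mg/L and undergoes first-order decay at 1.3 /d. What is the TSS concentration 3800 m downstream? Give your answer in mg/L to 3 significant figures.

Travel time t = 3800 m / 1.4 m/s = 3800/1.4 = 2714 s = 0.03142 d.
First-order decay: C = 52·exp(−1.3·0.03142) = 52·0.96 = 49.92 mg/L.

49.9 mg/L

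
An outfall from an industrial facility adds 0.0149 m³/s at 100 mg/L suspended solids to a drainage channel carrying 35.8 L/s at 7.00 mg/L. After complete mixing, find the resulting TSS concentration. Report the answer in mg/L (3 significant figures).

35.8 L/s = 0.0358 m³/s.
Conservation of mass across the mixing zone: C = (0.0149·100 + 0.0358·7) / (0.0149 + 0.0358) = 1.741/0.0507 = 34.33 mg/L.

34.3 mg/L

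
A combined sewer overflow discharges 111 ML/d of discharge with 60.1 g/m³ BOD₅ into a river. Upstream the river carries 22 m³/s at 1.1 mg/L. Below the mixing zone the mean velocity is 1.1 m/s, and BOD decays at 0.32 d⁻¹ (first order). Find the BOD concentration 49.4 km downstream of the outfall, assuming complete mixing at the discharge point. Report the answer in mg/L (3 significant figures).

111 ML/d = 1.285 m³/s.
After complete mixing, C₀ = (1.285·60.1 + 22·1.1) / 23.28 = 4.355 mg/L.
Travel time t = 4.94e+04 m / 1.1 m/s = 4.491e+04 s = 0.5198 d.
C = 4.355·exp(−0.32·0.5198) = 4.355·0.8468 = 3.688 mg/L.

3.69 mg/L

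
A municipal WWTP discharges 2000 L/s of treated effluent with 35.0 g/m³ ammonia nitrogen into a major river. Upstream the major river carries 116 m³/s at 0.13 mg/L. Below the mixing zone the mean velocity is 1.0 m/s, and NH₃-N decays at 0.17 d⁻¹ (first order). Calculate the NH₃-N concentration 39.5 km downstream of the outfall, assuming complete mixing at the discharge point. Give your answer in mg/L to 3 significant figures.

2000 L/s = 2 m³/s.
After complete mixing, C₀ = (2·35 + 116·0.13) / 118 = 0.721 mg/L.
Travel time t = 3.95e+04 m / 1.0 m/s = 3.95e+04 s = 0.4572 d.
C = 0.721·exp(−0.17·0.4572) = 0.721·0.9252 = 0.6671 mg/L.

0.667 mg/L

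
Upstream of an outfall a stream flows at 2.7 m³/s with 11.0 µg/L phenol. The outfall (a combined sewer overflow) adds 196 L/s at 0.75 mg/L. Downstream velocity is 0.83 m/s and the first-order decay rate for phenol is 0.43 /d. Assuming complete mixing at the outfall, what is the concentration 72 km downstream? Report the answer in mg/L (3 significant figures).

0.0396 mg/L

196 L/s = 0.196 m³/s.
11.0 µg/L = 0.011 mg/L.
After complete mixing, C₀ = (0.196·0.75 + 2.7·0.011) / 2.896 = 0.06102 mg/L.
Travel time t = 7.2e+04 m / 0.83 m/s = 8.675e+04 s = 1.004 d.
C = 0.06102·exp(−0.43·1.004) = 0.06102·0.6494 = 0.03962 mg/L.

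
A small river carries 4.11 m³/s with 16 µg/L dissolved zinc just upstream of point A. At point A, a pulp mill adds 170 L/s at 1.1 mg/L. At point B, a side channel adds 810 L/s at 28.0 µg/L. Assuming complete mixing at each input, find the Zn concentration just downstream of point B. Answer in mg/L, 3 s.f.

0.0541 mg/L

16 µg/L = 0.016 mg/L.
170 L/s = 0.17 m³/s.
After input A: C = (4.11·0.016 + 0.17·1.1) / 4.28 = 0.05906 mg/L.
810 L/s = 0.81 m³/s.
28.0 µg/L = 0.028 mg/L.
After input B: C = (4.28·0.05906 + 0.81·0.028) / 5.09 = 0.05411 mg/L.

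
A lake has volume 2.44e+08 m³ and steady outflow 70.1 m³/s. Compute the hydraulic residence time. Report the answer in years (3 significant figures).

0.110 yr

Q = 70.1 m³/s × 3.156e+07 s/yr = 2.212e+09 m³/yr.
Hydraulic residence time τ = V/Q = 2.44e+08/2.212e+09 = 0.1103 yr.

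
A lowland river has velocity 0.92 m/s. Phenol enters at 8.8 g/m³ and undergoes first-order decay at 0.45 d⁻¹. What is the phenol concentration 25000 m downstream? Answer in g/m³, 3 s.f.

7.64 g/m³

Travel time t = 25000 m / 0.92 m/s = 2.5e+04/0.92 = 2.717e+04 s = 0.3145 d.
First-order decay: C = 8.8·exp(−0.45·0.3145) = 8.8·0.868 = 7.639 g/m³.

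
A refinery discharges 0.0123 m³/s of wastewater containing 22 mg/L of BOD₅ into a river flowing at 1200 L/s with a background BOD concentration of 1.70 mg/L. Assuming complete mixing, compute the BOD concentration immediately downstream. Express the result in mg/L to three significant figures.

1.91 mg/L

1200 L/s = 1.2 m³/s.
Flow-weighted mixing gives C = (0.0123·22 + 1.2·1.7) / (0.0123 + 1.2) = 2.311/1.212 = 1.906 mg/L.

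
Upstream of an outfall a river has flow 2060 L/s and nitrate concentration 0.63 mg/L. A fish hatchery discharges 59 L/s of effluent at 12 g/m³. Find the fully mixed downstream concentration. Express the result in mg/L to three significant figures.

0.947 mg/L

59 L/s = 0.059 m³/s.
2060 L/s = 2.06 m³/s.
Conservation of mass across the mixing zone: C = (0.059·12 + 2.06·0.63) / (0.059 + 2.06) = 2.006/2.119 = 0.9466 mg/L.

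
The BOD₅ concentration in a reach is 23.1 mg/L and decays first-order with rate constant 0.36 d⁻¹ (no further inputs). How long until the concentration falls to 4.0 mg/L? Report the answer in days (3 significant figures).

4.87 d

t = ln(C₀/C)/k = ln(23.1/4.0)/0.36 = 1.754/0.36 = 4.871 d.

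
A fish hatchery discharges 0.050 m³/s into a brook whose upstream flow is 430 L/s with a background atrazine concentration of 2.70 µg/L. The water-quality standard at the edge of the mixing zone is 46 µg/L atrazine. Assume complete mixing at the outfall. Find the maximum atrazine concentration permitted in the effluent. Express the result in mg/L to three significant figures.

430 L/s = 0.43 m³/s.
2.70 µg/L = 0.0027 mg/L.
46 µg/L = 0.046 mg/L.
Mass balance: 0.046·0.48 = 0.05·Cₑ + 0.43·0.0027.
Cₑ = (0.02208 − 0.001161) / 0.05 = 0.4184 mg/L.

0.418 mg/L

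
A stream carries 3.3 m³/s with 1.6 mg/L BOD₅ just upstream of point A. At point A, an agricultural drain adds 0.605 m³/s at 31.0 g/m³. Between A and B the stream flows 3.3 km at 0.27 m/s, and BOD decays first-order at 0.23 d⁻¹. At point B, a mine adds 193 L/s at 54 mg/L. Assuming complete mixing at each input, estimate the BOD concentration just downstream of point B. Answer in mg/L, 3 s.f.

8.22 mg/L

After input A: C = (3.3·1.6 + 0.605·31) / 3.905 = 6.155 mg/L.
Over the 3.3 km reach to input B (t = 1.222e+04 s = 0.1415 d), decay gives C = 6.155·exp(−0.23·0.1415) = 5.958 mg/L.
193 L/s = 0.193 m³/s.
After input B: C = (3.905·5.958 + 0.193·54) / 4.098 = 8.22 mg/L.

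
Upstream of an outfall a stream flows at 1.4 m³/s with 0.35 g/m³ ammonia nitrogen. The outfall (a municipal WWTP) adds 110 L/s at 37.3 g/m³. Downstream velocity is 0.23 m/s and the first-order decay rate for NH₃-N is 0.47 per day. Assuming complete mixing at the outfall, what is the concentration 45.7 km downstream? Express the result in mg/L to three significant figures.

110 L/s = 0.11 m³/s.
After complete mixing, C₀ = (0.11·37.3 + 1.4·0.35) / 1.51 = 3.042 mg/L.
Travel time t = 4.57e+04 m / 0.23 m/s = 1.987e+05 s = 2.3 d.
C = 3.042·exp(−0.47·2.3) = 3.042·0.3393 = 1.032 mg/L.

1.03 mg/L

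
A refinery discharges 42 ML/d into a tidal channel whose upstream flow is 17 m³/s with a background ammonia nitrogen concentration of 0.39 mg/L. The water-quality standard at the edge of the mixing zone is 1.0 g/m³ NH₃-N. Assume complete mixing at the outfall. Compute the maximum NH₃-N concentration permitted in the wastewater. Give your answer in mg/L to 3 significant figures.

42 ML/d = 0.4861 m³/s.
Mass balance: 1·17.49 = 0.4861·Cₑ + 17·0.39.
Cₑ = (17.49 − 6.63) / 0.4861 = 22.33 mg/L.

22.3 mg/L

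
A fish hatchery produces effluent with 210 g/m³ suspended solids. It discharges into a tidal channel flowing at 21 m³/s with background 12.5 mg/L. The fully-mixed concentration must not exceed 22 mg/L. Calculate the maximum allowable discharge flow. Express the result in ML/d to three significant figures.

91.7 ML/d

Mass balance at complete mixing: C_std·(Q_w + Q_r) = Q_w·C_e + Q_r·C_b.
Rearranging, Q_w = Q_r·(C_std − C_b)/(C_e − C_std) = 21·(22 − 12.5) / (210 − 22) = 1.061 m³/s.
= 91.69 ML/d.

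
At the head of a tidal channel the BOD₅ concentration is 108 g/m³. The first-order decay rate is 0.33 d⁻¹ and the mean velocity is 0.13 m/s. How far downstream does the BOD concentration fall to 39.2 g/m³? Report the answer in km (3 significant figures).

34.5 km

From C = C₀·e^(−kt), t = ln(C₀/C)/k = ln(108/39.2)/0.33 = 1.013/0.33 = 3.071 d.
Distance = v·t = 0.13 m/s × 2.653e+05 s = 3.449e+04 m = 34.49 km.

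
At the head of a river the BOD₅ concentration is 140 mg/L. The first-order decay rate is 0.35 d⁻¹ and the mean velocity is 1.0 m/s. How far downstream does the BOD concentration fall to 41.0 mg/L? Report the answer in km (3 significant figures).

303 km

From C = C₀·e^(−kt), t = ln(C₀/C)/k = ln(140/41.0)/0.35 = 1.228/0.35 = 3.509 d.
Distance = v·t = 1.0 m/s × 3.032e+05 s = 3.032e+05 m = 303.2 km.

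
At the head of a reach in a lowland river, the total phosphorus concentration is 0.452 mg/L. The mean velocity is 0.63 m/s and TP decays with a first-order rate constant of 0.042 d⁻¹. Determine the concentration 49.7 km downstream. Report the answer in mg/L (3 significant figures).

0.435 mg/L

Travel time t = 49.7 km / 0.63 m/s = 4.97e+04/0.63 = 7.889e+04 s = 0.9131 d.
First-order decay: C = 0.452·exp(−0.042·0.9131) = 0.452·0.9624 = 0.435 mg/L.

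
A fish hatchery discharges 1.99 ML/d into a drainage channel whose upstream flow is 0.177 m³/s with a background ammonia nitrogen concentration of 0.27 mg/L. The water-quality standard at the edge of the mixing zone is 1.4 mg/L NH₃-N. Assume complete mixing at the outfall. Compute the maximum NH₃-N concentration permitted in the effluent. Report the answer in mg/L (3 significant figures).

1.99 ML/d = 0.02303 m³/s.
Mass balance: 1.4·0.2 = 0.02303·Cₑ + 0.177·0.27.
Cₑ = (0.28 − 0.04779) / 0.02303 = 10.08 mg/L.

10.1 mg/L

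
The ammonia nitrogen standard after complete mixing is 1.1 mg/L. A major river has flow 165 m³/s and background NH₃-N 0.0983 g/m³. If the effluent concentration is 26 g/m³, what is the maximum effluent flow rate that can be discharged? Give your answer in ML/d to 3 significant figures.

Mass balance at complete mixing: C_std·(Q_w + Q_r) = Q_w·C_e + Q_r·C_b.
Rearranging, Q_w = Q_r·(C_std − C_b)/(C_e − C_std) = 165·(1.1 − 0.0983) / (26 − 1.1) = 6.638 m³/s.
= 573.5 ML/d.

574 ML/d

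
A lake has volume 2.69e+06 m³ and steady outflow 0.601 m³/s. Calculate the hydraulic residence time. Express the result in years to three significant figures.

0.142 yr

Q = 0.601 m³/s × 3.156e+07 s/yr = 1.897e+07 m³/yr.
Hydraulic residence time τ = V/Q = 2.69e+06/1.897e+07 = 0.1418 yr.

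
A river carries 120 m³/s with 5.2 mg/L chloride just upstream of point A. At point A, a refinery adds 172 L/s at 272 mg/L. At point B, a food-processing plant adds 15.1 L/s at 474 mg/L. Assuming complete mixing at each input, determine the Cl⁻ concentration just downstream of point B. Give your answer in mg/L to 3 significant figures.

172 L/s = 0.172 m³/s.
After input A: C = (120·5.2 + 0.172·272) / 120.2 = 5.582 mg/L.
15.1 L/s = 0.0151 m³/s.
After input B: C = (120.2·5.582 + 0.0151·474) / 120.2 = 5.641 mg/L.

5.64 mg/L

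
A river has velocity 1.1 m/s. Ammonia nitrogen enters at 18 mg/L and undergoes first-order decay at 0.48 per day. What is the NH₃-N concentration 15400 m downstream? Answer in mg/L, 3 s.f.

16.7 mg/L

Travel time t = 15400 m / 1.1 m/s = 1.54e+04/1.1 = 1.4e+04 s = 0.162 d.
First-order decay: C = 18·exp(−0.48·0.162) = 18·0.9252 = 16.65 mg/L.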